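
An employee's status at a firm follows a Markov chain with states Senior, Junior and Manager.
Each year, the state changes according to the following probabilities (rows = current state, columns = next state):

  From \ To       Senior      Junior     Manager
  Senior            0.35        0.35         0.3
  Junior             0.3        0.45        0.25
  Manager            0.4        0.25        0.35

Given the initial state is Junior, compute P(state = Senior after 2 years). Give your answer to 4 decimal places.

Sum over the intermediate state after 1 year:
P = P(Junior→Senior)·P(Senior→Senior) + P(Junior→Junior)·P(Junior→Senior) + P(Junior→Manager)·P(Manager→Senior)
  = 0.3×0.35 + 0.45×0.3 + 0.25×0.4
  = 0.1050 + 0.1350 + 0.1000 = 0.3400

0.3400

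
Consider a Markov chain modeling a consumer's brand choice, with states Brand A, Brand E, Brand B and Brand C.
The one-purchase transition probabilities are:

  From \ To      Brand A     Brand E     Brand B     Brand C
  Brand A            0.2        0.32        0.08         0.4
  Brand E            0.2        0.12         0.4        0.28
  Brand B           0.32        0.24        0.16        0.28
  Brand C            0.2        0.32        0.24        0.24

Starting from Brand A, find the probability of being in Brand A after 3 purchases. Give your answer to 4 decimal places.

0.2303

Propagate the distribution vector 3 purchases from Brand A.
After 0 purchases: (1.0000, 0.0000, 0.0000, 0.0000)
After 1 purchase: (0.2000, 0.3200, 0.0800, 0.4000)
After 2 purchases: (0.2096, 0.2496, 0.2528, 0.2880)
After 3 purchases: (0.2303, 0.2499, 0.2262, 0.2936)
P(in Brand A after 3 purchases) = 0.2303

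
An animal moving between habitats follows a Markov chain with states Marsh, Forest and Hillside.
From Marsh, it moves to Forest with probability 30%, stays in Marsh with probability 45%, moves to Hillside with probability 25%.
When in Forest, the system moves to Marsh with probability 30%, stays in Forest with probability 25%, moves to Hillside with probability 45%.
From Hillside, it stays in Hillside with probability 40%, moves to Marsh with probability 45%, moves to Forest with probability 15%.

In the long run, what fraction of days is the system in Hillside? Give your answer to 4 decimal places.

0.3496

Let the stationary distribution be π with π = πP and π_1 + π_2 + π_3 = 1.
π_1 = 0.45·π_1 + 0.3·π_2 + 0.45·π_3
π_2 = 0.3·π_1 + 0.25·π_2 + 0.15·π_3
Solving with the normalization constraint gives π = (0.4146, 0.2358, 0.3496).
So the stationary probability of Hillside is 0.3496.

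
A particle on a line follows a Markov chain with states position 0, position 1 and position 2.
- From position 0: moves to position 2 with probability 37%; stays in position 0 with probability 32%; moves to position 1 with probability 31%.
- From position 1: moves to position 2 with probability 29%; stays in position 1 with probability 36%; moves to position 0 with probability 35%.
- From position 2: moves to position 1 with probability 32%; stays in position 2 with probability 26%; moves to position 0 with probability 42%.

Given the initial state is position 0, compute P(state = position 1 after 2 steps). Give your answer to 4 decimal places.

0.3292

Sum over the intermediate state after 1 step:
P = P(position 0→position 0)·P(position 0→position 1) + P(position 0→position 1)·P(position 1→position 1) + P(position 0→position 2)·P(position 2→position 1)
  = 0.32×0.31 + 0.31×0.36 + 0.37×0.32
  = 0.0992 + 0.1116 + 0.1184 = 0.3292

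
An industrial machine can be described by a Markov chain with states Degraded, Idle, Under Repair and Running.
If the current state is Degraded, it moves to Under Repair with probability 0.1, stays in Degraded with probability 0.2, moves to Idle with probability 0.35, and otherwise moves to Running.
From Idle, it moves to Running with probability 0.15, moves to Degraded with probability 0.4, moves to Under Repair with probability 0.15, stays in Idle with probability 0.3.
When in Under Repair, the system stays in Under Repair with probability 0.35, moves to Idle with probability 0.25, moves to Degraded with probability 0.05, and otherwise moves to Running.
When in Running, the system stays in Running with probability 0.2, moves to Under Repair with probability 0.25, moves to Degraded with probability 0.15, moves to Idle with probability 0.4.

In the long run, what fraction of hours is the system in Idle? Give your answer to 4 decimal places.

Let the stationary distribution be π with π = πP and π_1 + π_2 + π_3 + π_4 = 1.
π_1 = 0.2·π_1 + 0.4·π_2 + 0.05·π_3 + 0.15·π_4
π_2 = 0.35·π_1 + 0.3·π_2 + 0.25·π_3 + 0.4·π_4
π_3 = 0.1·π_1 + 0.15·π_2 + 0.35·π_3 + 0.25·π_4
Solving with the normalization constraint gives π = (0.2221, 0.3256, 0.2046, 0.2477).
So the stationary probability of Idle is 0.3256.

0.3256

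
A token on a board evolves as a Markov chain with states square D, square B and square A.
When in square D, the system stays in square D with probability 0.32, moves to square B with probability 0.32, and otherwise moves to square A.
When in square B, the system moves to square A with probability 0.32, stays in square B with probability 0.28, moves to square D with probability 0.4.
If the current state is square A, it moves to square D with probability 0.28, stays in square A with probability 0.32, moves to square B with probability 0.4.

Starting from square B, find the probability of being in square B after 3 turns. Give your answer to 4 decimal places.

Propagate the distribution vector 3 turns from square B.
After 0 turns: (0.0000, 1.0000, 0.0000)
After 1 turn: (0.4000, 0.2800, 0.3200)
After 2 turns: (0.3296, 0.3344, 0.3360)
After 3 turns: (0.3333, 0.3335, 0.3332)
P(in square B after 3 turns) = 0.3335

0.3335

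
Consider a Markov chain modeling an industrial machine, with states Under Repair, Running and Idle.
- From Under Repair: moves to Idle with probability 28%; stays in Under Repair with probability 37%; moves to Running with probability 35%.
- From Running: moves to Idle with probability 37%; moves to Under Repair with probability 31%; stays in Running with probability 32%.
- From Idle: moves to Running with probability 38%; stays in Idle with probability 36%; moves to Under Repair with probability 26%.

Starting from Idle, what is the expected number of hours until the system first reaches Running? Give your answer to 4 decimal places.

Let t(s) be the expected number of hours to first reach Running from state s, with t(Running) = 0. Conditioning on the first hour:
t(Under Repair) = 1 + 0.37·t(Under Repair) + 0.28·t(Idle)
t(Idle) = 1 + 0.26·t(Under Repair) + 0.36·t(Idle)
Solving: t(Under Repair) = 2.7845, t(Idle) = 2.6937.
Expected hours from Idle to Running: 2.6937.

2.6937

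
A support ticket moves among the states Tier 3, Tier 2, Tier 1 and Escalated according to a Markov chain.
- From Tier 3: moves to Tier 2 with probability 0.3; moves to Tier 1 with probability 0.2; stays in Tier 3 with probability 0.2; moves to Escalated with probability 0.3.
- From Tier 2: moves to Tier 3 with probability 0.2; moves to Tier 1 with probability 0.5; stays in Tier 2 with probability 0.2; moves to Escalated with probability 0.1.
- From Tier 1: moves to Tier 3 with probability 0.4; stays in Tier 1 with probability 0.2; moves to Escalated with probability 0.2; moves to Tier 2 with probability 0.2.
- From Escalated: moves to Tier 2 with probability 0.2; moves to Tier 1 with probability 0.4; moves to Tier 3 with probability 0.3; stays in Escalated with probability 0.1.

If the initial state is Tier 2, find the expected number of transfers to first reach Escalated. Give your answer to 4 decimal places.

Let t(s) be the expected number of transfers to first reach Escalated from state s, with t(Escalated) = 0. Conditioning on the first transfer:
t(Tier 3) = 1 + 0.2·t(Tier 3) + 0.3·t(Tier 2) + 0.2·t(Tier 1)
t(Tier 2) = 1 + 0.2·t(Tier 3) + 0.2·t(Tier 2) + 0.5·t(Tier 1)
t(Tier 1) = 1 + 0.4·t(Tier 3) + 0.2·t(Tier 2) + 0.2·t(Tier 1)
Solving: t(Tier 3) = 4.4841, t(Tier 2) = 5.3968, t(Tier 1) = 4.8413.
Expected transfers from Tier 2 to Escalated: 5.3968.

5.3968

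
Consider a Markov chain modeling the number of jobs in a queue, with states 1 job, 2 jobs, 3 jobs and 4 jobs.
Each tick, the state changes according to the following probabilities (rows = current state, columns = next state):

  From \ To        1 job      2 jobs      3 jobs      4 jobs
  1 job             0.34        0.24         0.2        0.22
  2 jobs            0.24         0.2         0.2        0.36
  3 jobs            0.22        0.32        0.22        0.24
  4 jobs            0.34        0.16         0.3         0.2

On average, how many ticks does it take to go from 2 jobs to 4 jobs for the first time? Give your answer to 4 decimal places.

3.3466

Let t(s) be the expected number of ticks to first reach 4 jobs from state s, with t(4 jobs) = 0. Conditioning on the first tick:
t(1 job) = 1 + 0.34·t(1 job) + 0.24·t(2 jobs) + 0.2·t(3 jobs)
t(2 jobs) = 1 + 0.24·t(1 job) + 0.2·t(2 jobs) + 0.2·t(3 jobs)
t(3 jobs) = 1 + 0.22·t(1 job) + 0.32·t(2 jobs) + 0.22·t(3 jobs)
Solving: t(1 job) = 3.8672, t(2 jobs) = 3.3466, t(3 jobs) = 3.7458.
Expected ticks from 2 jobs to 4 jobs: 3.3466.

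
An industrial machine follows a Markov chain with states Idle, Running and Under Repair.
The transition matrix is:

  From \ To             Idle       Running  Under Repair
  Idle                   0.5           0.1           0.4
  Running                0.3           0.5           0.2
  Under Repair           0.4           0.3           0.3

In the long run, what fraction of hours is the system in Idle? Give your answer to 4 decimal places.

0.4143

Let the stationary distribution be π with π = πP and π_1 + π_2 + π_3 = 1.
π_1 = 0.5·π_1 + 0.3·π_2 + 0.4·π_3
π_2 = 0.1·π_1 + 0.5·π_2 + 0.3·π_3
Solving with the normalization constraint gives π = (0.4143, 0.2714, 0.3143).
So the stationary probability of Idle is 0.4143.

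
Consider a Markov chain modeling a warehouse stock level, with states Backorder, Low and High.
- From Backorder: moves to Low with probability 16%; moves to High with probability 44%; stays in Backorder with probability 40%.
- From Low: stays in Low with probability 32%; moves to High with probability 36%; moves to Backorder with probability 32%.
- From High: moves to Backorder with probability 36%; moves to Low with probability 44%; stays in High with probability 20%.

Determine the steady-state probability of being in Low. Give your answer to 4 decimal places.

Let the stationary distribution be π with π = πP and π_1 + π_2 + π_3 = 1.
π_1 = 0.4·π_1 + 0.32·π_2 + 0.36·π_3
π_2 = 0.16·π_1 + 0.32·π_2 + 0.44·π_3
Solving with the normalization constraint gives π = (0.3624, 0.3023, 0.3353).
So the stationary probability of Low is 0.3023.

0.3023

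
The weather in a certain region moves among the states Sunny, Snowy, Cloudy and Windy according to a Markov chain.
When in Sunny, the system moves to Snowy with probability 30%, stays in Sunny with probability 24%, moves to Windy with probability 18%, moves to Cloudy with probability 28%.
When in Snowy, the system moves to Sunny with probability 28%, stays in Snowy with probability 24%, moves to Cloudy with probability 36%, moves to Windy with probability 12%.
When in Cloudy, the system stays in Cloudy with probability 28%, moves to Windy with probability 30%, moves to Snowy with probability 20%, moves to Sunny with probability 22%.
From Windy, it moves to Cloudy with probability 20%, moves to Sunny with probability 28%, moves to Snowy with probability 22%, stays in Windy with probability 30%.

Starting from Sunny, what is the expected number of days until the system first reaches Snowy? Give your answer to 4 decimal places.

3.9260

Let t(s) be the expected number of days to first reach Snowy from state s, with t(Snowy) = 0. Conditioning on the first day:
t(Sunny) = 1 + 0.24·t(Sunny) + 0.28·t(Cloudy) + 0.18·t(Windy)
t(Cloudy) = 1 + 0.22·t(Sunny) + 0.28·t(Cloudy) + 0.3·t(Windy)
t(Windy) = 1 + 0.28·t(Sunny) + 0.2·t(Cloudy) + 0.3·t(Windy)
Solving: t(Sunny) = 3.9260, t(Cloudy) = 4.3567, t(Windy) = 4.2438.
Expected days from Sunny to Snowy: 3.9260.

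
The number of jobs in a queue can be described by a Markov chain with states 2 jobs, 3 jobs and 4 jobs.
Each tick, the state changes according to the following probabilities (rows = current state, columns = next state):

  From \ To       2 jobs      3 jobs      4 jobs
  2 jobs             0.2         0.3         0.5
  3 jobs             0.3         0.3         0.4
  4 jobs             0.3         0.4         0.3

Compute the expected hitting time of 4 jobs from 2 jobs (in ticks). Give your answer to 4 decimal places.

Let t(s) be the expected number of ticks to first reach 4 jobs from state s, with t(4 jobs) = 0. Conditioning on the first tick:
t(2 jobs) = 1 + 0.2·t(2 jobs) + 0.3·t(3 jobs)
t(3 jobs) = 1 + 0.3·t(2 jobs) + 0.3·t(3 jobs)
Solving: t(2 jobs) = 2.1277, t(3 jobs) = 2.3404.
Expected ticks from 2 jobs to 4 jobs: 2.1277.

2.1277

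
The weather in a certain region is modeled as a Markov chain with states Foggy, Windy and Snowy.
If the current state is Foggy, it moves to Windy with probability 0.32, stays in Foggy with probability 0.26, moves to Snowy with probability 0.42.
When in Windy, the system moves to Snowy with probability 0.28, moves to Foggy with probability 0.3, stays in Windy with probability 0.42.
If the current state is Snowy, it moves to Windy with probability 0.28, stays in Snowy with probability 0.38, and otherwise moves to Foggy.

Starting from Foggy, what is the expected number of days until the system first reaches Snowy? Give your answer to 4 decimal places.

2.7011

Let t(s) be the expected number of days to first reach Snowy from state s, with t(Snowy) = 0. Conditioning on the first day:
t(Foggy) = 1 + 0.26·t(Foggy) + 0.32·t(Windy)
t(Windy) = 1 + 0.3·t(Foggy) + 0.42·t(Windy)
Solving: t(Foggy) = 2.7011, t(Windy) = 3.1212.
Expected days from Foggy to Snowy: 2.7011.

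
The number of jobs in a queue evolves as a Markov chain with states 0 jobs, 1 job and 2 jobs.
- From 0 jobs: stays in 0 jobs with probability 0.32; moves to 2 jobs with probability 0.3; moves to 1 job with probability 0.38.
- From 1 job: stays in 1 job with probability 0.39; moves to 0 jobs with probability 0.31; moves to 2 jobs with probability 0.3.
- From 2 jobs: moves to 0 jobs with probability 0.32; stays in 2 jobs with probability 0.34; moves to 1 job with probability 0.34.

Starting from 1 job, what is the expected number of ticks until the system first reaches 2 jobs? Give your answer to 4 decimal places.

3.3333

Let t(s) be the expected number of ticks to first reach 2 jobs from state s, with t(2 jobs) = 0. Conditioning on the first tick:
t(0 jobs) = 1 + 0.32·t(0 jobs) + 0.38·t(1 job)
t(1 job) = 1 + 0.31·t(0 jobs) + 0.39·t(1 job)
Solving: t(0 jobs) = 3.3333, t(1 job) = 3.3333.
Expected ticks from 1 job to 2 jobs: 3.3333.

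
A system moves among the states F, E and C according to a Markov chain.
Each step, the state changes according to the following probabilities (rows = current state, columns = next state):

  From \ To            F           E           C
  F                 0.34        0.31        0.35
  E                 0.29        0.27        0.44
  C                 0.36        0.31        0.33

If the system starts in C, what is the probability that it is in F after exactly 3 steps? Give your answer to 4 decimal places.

Propagate the distribution vector 3 steps from C.
After 0 steps: (0.0000, 0.0000, 1.0000)
After 1 step: (0.3600, 0.3100, 0.3300)
After 2 steps: (0.3311, 0.2976, 0.3713)
After 3 steps: (0.3325, 0.2981, 0.3694)
P(in F after 3 steps) = 0.3325

0.3325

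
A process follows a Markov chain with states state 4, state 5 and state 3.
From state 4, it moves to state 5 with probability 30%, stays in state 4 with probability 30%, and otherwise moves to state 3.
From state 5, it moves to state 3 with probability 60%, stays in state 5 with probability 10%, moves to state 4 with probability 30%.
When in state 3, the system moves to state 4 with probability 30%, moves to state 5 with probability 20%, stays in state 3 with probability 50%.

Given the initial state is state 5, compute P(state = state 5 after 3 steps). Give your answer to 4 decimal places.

Propagate the distribution vector 3 steps from state 5.
After 0 steps: (0.0000, 1.0000, 0.0000)
After 1 step: (0.3000, 0.1000, 0.6000)
After 2 steps: (0.3000, 0.2200, 0.4800)
After 3 steps: (0.3000, 0.2080, 0.4920)
P(in state 5 after 3 steps) = 0.2080

0.2080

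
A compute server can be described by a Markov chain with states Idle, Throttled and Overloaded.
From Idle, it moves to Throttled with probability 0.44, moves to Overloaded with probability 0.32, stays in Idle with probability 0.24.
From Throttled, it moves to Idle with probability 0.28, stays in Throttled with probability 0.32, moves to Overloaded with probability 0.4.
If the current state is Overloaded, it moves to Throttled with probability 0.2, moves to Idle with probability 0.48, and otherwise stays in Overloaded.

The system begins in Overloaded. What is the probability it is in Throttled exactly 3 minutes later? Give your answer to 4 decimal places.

Propagate the distribution vector 3 minutes from Overloaded.
After 0 minutes: (0.0000, 0.0000, 1.0000)
After 1 minute: (0.4800, 0.2000, 0.3200)
After 2 minutes: (0.3248, 0.3392, 0.3360)
After 3 minutes: (0.3342, 0.3187, 0.3471)
P(in Throttled after 3 minutes) = 0.3187

0.3187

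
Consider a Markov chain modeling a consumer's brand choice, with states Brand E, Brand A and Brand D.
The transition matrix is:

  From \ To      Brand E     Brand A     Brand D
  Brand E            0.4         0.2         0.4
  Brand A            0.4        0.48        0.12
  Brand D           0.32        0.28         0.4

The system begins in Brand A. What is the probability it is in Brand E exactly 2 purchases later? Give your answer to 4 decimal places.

Sum over the intermediate state after 1 purchase:
P = P(Brand A→Brand E)·P(Brand E→Brand E) + P(Brand A→Brand A)·P(Brand A→Brand E) + P(Brand A→Brand D)·P(Brand D→Brand E)
  = 0.4×0.4 + 0.48×0.4 + 0.12×0.32
  = 0.1600 + 0.1920 + 0.0384 = 0.3904

0.3904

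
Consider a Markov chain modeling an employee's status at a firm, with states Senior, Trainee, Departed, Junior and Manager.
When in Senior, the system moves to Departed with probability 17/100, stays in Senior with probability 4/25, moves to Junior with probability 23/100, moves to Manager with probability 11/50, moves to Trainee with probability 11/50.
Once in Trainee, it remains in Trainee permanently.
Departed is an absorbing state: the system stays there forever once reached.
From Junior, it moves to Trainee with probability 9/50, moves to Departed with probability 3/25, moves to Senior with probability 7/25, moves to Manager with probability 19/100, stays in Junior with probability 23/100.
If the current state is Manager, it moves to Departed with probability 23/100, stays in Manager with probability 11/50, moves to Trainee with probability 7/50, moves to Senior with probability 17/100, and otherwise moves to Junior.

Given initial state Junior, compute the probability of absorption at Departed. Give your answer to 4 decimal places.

0.4593

Let h(s) be the probability of absorption at Departed starting from transient state s. Then h(Departed) = 1 and h(Trainee) = 0. By first-step analysis:
h(Senior) = 0.16·h(Senior) + 0.22·0 + 0.17·1 + 0.23·h(Junior) + 0.22·h(Manager)
h(Junior) = 0.28·h(Senior) + 0.18·0 + 0.12·1 + 0.23·h(Junior) + 0.19·h(Manager)
h(Manager) = 0.17·h(Senior) + 0.14·0 + 0.23·1 + 0.24·h(Junior) + 0.22·h(Manager)
Solving: h(Senior) = 0.4692, h(Junior) = 0.4593, h(Manager) = 0.5385.
Starting from Junior, the probability is 0.4593.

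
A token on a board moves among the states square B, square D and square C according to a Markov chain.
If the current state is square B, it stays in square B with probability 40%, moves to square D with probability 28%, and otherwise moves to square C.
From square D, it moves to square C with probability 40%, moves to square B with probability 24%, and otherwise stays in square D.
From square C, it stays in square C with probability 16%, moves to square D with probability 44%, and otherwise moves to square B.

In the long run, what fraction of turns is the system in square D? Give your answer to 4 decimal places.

0.3566

Let the stationary distribution be π with π = πP and π_1 + π_2 + π_3 = 1.
π_1 = 0.4·π_1 + 0.24·π_2 + 0.4·π_3
π_2 = 0.28·π_1 + 0.36·π_2 + 0.44·π_3
Solving with the normalization constraint gives π = (0.3429, 0.3566, 0.3005).
So the stationary probability of square D is 0.3566.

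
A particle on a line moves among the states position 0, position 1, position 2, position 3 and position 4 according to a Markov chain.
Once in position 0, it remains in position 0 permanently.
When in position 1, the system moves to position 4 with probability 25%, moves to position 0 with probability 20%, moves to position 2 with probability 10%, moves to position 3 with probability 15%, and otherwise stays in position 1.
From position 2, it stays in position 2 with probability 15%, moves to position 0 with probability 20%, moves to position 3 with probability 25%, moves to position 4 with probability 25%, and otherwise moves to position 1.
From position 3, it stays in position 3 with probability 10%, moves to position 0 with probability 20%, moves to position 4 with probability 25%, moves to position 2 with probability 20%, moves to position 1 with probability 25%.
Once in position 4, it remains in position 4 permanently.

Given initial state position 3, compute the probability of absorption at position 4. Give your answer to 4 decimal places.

0.5556

Let h(s) be the probability of absorption at position 4 starting from transient state s. Then h(position 4) = 1 and h(position 0) = 0. By first-step analysis:
h(position 1) = 0.2·0 + 0.3·h(position 1) + 0.1·h(position 2) + 0.15·h(position 3) + 0.25·1
h(position 2) = 0.2·0 + 0.15·h(position 1) + 0.15·h(position 2) + 0.25·h(position 3) + 0.25·1
h(position 3) = 0.2·0 + 0.25·h(position 1) + 0.2·h(position 2) + 0.1·h(position 3) + 0.25·1
Solving: h(position 1) = 0.5556, h(position 2) = 0.5556, h(position 3) = 0.5556.
Starting from position 3, the probability is 0.5556.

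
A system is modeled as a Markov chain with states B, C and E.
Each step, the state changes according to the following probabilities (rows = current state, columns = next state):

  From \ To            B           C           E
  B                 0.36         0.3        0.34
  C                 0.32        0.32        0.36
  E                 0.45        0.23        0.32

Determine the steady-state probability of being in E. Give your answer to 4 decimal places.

0.3389

Let the stationary distribution be π with π = πP and π_1 + π_2 + π_3 = 1.
π_1 = 0.36·π_1 + 0.32·π_2 + 0.45·π_3
π_2 = 0.3·π_1 + 0.32·π_2 + 0.23·π_3
Solving with the normalization constraint gives π = (0.3792, 0.2819, 0.3389).
So the stationary probability of E is 0.3389.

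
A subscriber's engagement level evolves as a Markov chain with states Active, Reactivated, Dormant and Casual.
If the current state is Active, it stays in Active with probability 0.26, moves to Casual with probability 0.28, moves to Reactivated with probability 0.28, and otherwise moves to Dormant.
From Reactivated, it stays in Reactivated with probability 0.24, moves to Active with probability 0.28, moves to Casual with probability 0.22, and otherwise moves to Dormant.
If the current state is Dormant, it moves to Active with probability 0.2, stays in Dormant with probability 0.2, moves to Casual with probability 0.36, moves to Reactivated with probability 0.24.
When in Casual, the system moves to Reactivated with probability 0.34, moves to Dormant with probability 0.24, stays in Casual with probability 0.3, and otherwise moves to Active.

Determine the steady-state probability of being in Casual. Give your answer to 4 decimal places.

Let the stationary distribution be π with π = πP and π_1 + π_2 + π_3 + π_4 = 1.
π_1 = 0.26·π_1 + 0.28·π_2 + 0.2·π_3 + 0.12·π_4
π_2 = 0.28·π_1 + 0.24·π_2 + 0.24·π_3 + 0.34·π_4
π_3 = 0.18·π_1 + 0.26·π_2 + 0.2·π_3 + 0.24·π_4
Solving with the normalization constraint gives π = (0.2119, 0.2772, 0.2239, 0.2870).
So the stationary probability of Casual is 0.2870.

0.2870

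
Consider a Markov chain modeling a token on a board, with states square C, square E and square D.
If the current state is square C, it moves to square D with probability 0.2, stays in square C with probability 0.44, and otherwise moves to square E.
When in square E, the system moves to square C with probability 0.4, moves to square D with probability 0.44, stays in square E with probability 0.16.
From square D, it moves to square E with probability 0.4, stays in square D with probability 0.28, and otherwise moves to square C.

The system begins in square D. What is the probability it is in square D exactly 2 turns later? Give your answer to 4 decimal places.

Sum over the intermediate state after 1 turn:
P = P(square D→square C)·P(square C→square D) + P(square D→square E)·P(square E→square D) + P(square D→square D)·P(square D→square D)
  = 0.32×0.2 + 0.4×0.44 + 0.28×0.28
  = 0.0640 + 0.1760 + 0.0784 = 0.3184

0.3184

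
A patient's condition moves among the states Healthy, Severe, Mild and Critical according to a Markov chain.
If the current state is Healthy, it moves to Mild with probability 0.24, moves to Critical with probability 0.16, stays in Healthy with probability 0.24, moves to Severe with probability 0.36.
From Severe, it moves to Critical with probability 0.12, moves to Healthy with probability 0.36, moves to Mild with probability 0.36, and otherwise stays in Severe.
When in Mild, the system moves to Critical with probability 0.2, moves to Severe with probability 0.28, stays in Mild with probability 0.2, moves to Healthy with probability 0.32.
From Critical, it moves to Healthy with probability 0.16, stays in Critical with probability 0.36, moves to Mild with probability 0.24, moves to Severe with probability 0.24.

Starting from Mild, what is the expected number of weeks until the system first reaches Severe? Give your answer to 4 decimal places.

3.4246

Let t(s) be the expected number of weeks to first reach Severe from state s, with t(Severe) = 0. Conditioning on the first week:
t(Healthy) = 1 + 0.24·t(Healthy) + 0.24·t(Mild) + 0.16·t(Critical)
t(Mild) = 1 + 0.32·t(Healthy) + 0.2·t(Mild) + 0.2·t(Critical)
t(Critical) = 1 + 0.16·t(Healthy) + 0.24·t(Mild) + 0.36·t(Critical)
Solving: t(Healthy) = 3.1630, t(Mild) = 3.4246, t(Critical) = 3.6375.
Expected weeks from Mild to Severe: 3.4246.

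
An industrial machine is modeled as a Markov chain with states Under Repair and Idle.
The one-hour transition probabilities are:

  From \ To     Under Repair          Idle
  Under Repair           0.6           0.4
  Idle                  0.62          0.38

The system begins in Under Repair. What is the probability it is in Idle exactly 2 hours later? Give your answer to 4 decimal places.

Sum over the intermediate state after 1 hour:
P = P(Under Repair→Under Repair)·P(Under Repair→Idle) + P(Under Repair→Idle)·P(Idle→Idle)
  = 0.6×0.4 + 0.4×0.38
  = 0.2400 + 0.1520 = 0.3920

0.3920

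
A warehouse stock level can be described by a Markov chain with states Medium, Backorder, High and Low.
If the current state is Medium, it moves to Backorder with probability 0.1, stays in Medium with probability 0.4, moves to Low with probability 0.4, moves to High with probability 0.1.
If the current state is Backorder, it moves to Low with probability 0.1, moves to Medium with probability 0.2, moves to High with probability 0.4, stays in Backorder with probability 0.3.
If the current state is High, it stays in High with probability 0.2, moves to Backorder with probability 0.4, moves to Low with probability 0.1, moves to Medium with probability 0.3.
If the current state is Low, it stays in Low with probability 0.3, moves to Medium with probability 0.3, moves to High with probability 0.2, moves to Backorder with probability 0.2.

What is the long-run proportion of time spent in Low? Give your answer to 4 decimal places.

Let the stationary distribution be π with π = πP and π_1 + π_2 + π_3 + π_4 = 1.
π_1 = 0.4·π_1 + 0.2·π_2 + 0.3·π_3 + 0.3·π_4
π_2 = 0.1·π_1 + 0.3·π_2 + 0.4·π_3 + 0.2·π_4
π_3 = 0.1·π_1 + 0.4·π_2 + 0.2·π_3 + 0.2·π_4
Solving with the normalization constraint gives π = (0.3071, 0.2362, 0.2165, 0.2402).
So the stationary probability of Low is 0.2402.

0.2402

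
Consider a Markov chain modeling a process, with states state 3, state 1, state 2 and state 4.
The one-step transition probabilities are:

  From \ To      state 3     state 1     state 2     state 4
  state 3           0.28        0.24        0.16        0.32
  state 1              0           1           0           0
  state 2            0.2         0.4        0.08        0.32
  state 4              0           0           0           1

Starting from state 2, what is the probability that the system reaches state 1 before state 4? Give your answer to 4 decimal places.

Let h(s) be the probability of absorption at state 1 starting from transient state s. Then h(state 1) = 1 and h(state 4) = 0. By first-step analysis:
h(state 3) = 0.28·h(state 3) + 0.24·1 + 0.16·h(state 2) + 0.32·0
h(state 2) = 0.2·h(state 3) + 0.4·1 + 0.08·h(state 2) + 0.32·0
Solving: h(state 3) = 0.4518, h(state 2) = 0.5330.
Starting from state 2, the probability is 0.5330.

0.5330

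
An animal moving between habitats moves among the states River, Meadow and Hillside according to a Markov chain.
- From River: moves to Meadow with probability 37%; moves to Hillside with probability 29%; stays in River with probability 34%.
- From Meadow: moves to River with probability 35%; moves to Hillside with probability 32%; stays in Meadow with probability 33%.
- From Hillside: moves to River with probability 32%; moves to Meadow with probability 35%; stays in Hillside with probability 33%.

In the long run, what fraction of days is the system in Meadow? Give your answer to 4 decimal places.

0.3497

Let the stationary distribution be π with π = πP and π_1 + π_2 + π_3 = 1.
π_1 = 0.34·π_1 + 0.35·π_2 + 0.32·π_3
π_2 = 0.37·π_1 + 0.33·π_2 + 0.35·π_3
Solving with the normalization constraint gives π = (0.3372, 0.3497, 0.3130).
So the stationary probability of Meadow is 0.3497.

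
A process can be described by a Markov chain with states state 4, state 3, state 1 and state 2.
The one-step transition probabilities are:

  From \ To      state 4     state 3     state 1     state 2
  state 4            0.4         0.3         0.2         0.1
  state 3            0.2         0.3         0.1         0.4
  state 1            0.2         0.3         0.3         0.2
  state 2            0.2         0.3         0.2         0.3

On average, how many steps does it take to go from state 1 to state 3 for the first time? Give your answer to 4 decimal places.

Let t(s) be the expected number of steps to first reach state 3 from state s, with t(state 3) = 0. Conditioning on the first step:
t(state 4) = 1 + 0.4·t(state 4) + 0.2·t(state 1) + 0.1·t(state 2)
t(state 1) = 1 + 0.2·t(state 4) + 0.3·t(state 1) + 0.2·t(state 2)
t(state 2) = 1 + 0.2·t(state 4) + 0.2·t(state 1) + 0.3·t(state 2)
Solving: t(state 4) = 3.3333, t(state 1) = 3.3333, t(state 2) = 3.3333.
Expected steps from state 1 to state 3: 3.3333.

3.3333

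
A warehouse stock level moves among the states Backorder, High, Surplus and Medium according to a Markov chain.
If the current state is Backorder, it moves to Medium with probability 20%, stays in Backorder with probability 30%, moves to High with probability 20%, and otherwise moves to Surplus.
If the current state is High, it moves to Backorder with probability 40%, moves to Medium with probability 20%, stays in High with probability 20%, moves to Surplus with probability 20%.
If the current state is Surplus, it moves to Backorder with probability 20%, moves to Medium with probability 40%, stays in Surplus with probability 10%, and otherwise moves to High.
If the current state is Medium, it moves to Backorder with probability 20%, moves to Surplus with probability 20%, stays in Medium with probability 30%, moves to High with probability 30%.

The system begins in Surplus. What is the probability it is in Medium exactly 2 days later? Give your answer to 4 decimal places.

Propagate the distribution vector 2 days from Surplus.
After 0 days: (0.0000, 0.0000, 1.0000, 0.0000)
After 1 day: (0.2000, 0.3000, 0.1000, 0.4000)
After 2 days: (0.2800, 0.2500, 0.2100, 0.2600)
P(in Medium after 2 days) = 0.2600

0.2600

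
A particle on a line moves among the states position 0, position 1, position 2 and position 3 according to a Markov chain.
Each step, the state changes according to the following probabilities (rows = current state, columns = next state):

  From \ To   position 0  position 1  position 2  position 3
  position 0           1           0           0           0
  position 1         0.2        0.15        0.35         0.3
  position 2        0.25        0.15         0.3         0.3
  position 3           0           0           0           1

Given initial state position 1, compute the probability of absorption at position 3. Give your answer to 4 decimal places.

0.5806

Let h(s) be the probability of absorption at position 3 starting from transient state s. Then h(position 3) = 1 and h(position 0) = 0. By first-step analysis:
h(position 1) = 0.2·0 + 0.15·h(position 1) + 0.35·h(position 2) + 0.3·1
h(position 2) = 0.25·0 + 0.15·h(position 1) + 0.3·h(position 2) + 0.3·1
Solving: h(position 1) = 0.5806, h(position 2) = 0.5530.
Starting from position 1, the probability is 0.5806.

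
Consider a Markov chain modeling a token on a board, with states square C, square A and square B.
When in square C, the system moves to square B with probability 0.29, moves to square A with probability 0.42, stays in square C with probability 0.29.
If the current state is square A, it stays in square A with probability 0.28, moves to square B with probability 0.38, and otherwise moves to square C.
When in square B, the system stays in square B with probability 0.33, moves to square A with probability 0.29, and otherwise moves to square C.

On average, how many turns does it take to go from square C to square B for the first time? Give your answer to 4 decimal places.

3.0945

Let t(s) be the expected number of turns to first reach square B from state s, with t(square B) = 0. Conditioning on the first turn:
t(square C) = 1 + 0.29·t(square C) + 0.42·t(square A)
t(square A) = 1 + 0.34·t(square C) + 0.28·t(square A)
Solving: t(square C) = 3.0945, t(square A) = 2.8502.
Expected turns from square C to square B: 3.0945.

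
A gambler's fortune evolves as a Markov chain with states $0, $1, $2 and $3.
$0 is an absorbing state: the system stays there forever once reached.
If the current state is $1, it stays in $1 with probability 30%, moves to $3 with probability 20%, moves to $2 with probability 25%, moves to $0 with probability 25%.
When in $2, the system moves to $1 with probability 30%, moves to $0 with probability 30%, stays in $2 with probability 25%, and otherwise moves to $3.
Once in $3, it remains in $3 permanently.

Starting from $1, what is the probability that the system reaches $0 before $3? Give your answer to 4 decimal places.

Let h(s) be the probability of absorption at $0 starting from transient state s. Then h($0) = 1 and h($3) = 0. By first-step analysis:
h($1) = 0.25·1 + 0.3·h($1) + 0.25·h($2) + 0.2·0
h($2) = 0.3·1 + 0.3·h($1) + 0.25·h($2) + 0.15·0
Solving: h($1) = 0.5833, h($2) = 0.6333.
Starting from $1, the probability is 0.5833.

0.5833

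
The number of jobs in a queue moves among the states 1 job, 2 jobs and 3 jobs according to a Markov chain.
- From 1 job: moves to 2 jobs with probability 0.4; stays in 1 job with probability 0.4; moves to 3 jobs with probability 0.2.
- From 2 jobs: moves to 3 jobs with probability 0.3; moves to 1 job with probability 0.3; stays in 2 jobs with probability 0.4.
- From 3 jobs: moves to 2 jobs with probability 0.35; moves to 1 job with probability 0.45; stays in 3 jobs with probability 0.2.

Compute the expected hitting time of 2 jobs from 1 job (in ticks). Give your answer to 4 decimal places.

Let t(s) be the expected number of ticks to first reach 2 jobs from state s, with t(2 jobs) = 0. Conditioning on the first tick:
t(1 job) = 1 + 0.4·t(1 job) + 0.2·t(3 jobs)
t(3 jobs) = 1 + 0.45·t(1 job) + 0.2·t(3 jobs)
Solving: t(1 job) = 2.5641, t(3 jobs) = 2.6923.
Expected ticks from 1 job to 2 jobs: 2.5641.

2.5641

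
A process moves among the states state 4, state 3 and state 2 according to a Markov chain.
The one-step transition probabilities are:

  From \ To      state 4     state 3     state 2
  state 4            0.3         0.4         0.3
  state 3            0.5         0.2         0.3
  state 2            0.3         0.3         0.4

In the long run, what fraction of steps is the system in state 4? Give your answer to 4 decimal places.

0.3611

Let the stationary distribution be π with π = πP and π_1 + π_2 + π_3 = 1.
π_1 = 0.3·π_1 + 0.5·π_2 + 0.3·π_3
π_2 = 0.4·π_1 + 0.2·π_2 + 0.3·π_3
Solving with the normalization constraint gives π = (0.3611, 0.3056, 0.3333).
So the stationary probability of state 4 is 0.3611.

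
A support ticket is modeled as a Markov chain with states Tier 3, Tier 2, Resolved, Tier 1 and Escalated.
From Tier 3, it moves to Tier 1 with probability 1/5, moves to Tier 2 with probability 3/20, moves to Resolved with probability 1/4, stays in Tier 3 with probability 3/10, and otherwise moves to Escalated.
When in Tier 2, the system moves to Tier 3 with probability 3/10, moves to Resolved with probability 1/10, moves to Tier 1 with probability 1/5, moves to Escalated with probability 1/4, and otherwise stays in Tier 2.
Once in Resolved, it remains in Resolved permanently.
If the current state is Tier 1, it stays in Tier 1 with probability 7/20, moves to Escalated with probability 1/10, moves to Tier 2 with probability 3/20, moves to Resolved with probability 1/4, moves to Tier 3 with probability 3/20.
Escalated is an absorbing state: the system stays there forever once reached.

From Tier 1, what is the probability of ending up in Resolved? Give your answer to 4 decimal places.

Let h(s) be the probability of absorption at Resolved starting from transient state s. Then h(Resolved) = 1 and h(Escalated) = 0. By first-step analysis:
h(Tier 3) = 0.3·h(Tier 3) + 0.15·h(Tier 2) + 0.25·1 + 0.2·h(Tier 1) + 0.1·0
h(Tier 2) = 0.3·h(Tier 3) + 0.15·h(Tier 2) + 0.1·1 + 0.2·h(Tier 1) + 0.25·0
h(Tier 1) = 0.15·h(Tier 3) + 0.15·h(Tier 2) + 0.25·1 + 0.35·h(Tier 1) + 0.1·0
Solving: h(Tier 3) = 0.6500, h(Tier 2) = 0.5000, h(Tier 1) = 0.6500.
Starting from Tier 1, the probability is 0.6500.

0.6500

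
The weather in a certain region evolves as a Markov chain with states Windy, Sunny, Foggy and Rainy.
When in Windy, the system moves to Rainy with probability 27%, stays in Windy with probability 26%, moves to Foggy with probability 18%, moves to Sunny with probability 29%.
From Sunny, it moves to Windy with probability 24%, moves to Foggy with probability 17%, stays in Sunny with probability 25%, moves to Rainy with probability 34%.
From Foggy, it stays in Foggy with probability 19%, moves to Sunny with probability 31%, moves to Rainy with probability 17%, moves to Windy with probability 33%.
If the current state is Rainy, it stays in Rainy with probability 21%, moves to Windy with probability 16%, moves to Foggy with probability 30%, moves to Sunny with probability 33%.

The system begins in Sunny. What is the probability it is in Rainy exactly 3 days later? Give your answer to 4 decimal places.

Propagate the distribution vector 3 days from Sunny.
After 0 days: (0.0000, 1.0000, 0.0000, 0.0000)
After 1 day: (0.2400, 0.2500, 0.1700, 0.3400)
After 2 days: (0.2329, 0.2970, 0.2200, 0.2501)
After 3 days: (0.2445, 0.2925, 0.2092, 0.2538)
P(in Rainy after 3 days) = 0.2538

0.2538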